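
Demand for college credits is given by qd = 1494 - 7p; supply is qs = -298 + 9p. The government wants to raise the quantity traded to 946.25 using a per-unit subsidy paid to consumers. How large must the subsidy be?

Required subsidy s = 60 per unit

At q = 946.25, invert demand for the buyer price: pb = (1494 − 946.25)/7 = 78.25; invert supply for the seller price: ps = (946.25 − (-298))/9 = 138.25.
The subsidy must fill the gap: s = ps − pb = 138.25 − 78.25 = 60.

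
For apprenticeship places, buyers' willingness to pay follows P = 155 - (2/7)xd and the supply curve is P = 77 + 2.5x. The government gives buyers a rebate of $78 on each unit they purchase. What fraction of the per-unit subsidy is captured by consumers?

Consumer share = 4/39

Pre-subsidy: 155 - (2/7)x = 77 + 2.5x gives x* = 28 and P* = 147.
With the rebate, buyers effectively pay Pb = Ps − 78, where Ps is the price sellers receive.
On the curves, Pb = 155 - (2/7)x and Ps = 77 + 2.5x; the wedge Ps − Pb = 78 gives 77 + 2.5x − (155 - (2/7)x) = 78, so x' = 56.
Then Pb = 155 − (2/7)·56 = 139 and Ps = 77 + 2.5·56 = 217.
Buyers' price falls by P* − Pb = 147 − 139 = 8; sellers' price rises by Ps − P* = 217 − 147 = 70.
So consumers capture 8/78 = 4/39 of each unit of subsidy.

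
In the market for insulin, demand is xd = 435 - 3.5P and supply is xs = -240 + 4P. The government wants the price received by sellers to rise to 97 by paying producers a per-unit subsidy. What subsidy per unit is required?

At a seller price of 97, quantity supplied is -240 + 4·97 = 148.
Buyers absorb 148 only when they pay Pb with 435 − 3.5·Pb = 148, i.e. Pb = 82.
s = Ps − Pb = 97 − 82 = 15.

Required subsidy s = 15 per unit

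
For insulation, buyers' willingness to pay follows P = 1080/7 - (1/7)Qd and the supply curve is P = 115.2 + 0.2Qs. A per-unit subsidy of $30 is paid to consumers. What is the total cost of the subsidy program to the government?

Pre-subsidy: 1080/7 - (1/7)Q = 115.2 + 0.2Q gives Q* = 114 and P* = 138.
With the rebate, buyers effectively pay Pb = Ps − 30, where Ps is the price sellers receive.
On the curves, Pb = 1080/7 - (1/7)Q and Ps = 115.2 + 0.2Q; the wedge Ps − Pb = 30 gives 115.2 + 0.2Q − (1080/7 - (1/7)Q) = 30, so Q' = 201.5.
Then Pb = 1080/7 − (1/7)·201.5 = 125.5 and Ps = 115.2 + 0.2·201.5 = 155.5.
Government outlay = subsidy × quantity = 30 × 201.5 = 6045.

Government cost = $6045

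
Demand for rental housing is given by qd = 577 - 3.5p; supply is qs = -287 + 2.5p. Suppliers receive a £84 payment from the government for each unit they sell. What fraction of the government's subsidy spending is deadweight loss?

Pre-subsidy: 577 - 3.5p = -287 + 2.5p gives p* = 144, q* = 73.
With the subsidy, sellers receive ps = pb + 84 for each unit, where pb is the price buyers pay.
Supply in terms of pb becomes qs = -287 + 2.5(pb + 84) = -77 + 2.5pb. Setting this equal to demand: 577 - 3.5pb = -77 + 2.5pb, so pb = 109.
Sellers receive ps = 109 + 84 = 193; q' = 577 − 3.5·109 = 195.5.
ΔCS = ½(73 + 195.5)(144 − 109) = 4698.75; ΔPS = ½(73 + 195.5)(193 − 144) = 6578.25.
Government spending = 84 × 195.5 = 16422.
DWL = ½ × 84 × (195.5 − 73) = 5145; fraction = 5145 / 16422 = 245/782.

DWL / government spending = 245/782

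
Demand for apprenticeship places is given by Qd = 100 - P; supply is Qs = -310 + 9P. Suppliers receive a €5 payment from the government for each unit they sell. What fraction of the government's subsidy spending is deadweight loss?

Pre-subsidy: 100 - P = -310 + 9P gives P* = 41, Q* = 59.
With the subsidy, sellers receive Ps = Pb + 5 for each unit, where Pb is the price buyers pay.
Supply in terms of Pb becomes Qs = -310 + 9(Pb + 5) = -265 + 9Pb. Setting this equal to demand: 100 - Pb = -265 + 9Pb, so Pb = 36.5.
Sellers receive Ps = 36.5 + 5 = 41.5; Q' = 100 − 1·36.5 = 63.5.
ΔCS = ½(59 + 63.5)(41 − 36.5) = 275.625; ΔPS = ½(59 + 63.5)(41.5 − 41) = 30.625.
Government spending = 5 × 63.5 = 317.5.
DWL = ½ × 5 × (63.5 − 59) = 11.25; fraction = 11.25 / 317.5 = 9/254.

DWL / government spending = 9/254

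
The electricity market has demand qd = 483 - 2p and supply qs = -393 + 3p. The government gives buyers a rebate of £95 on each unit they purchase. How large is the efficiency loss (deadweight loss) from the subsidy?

Deadweight loss = £5415

Pre-subsidy: 483 - 2p = -393 + 3p gives p* = 175.2, q* = 132.6.
With the rebate, buyers effectively pay pb = ps − 95, where ps is the price sellers receive.
Demand in terms of ps becomes qd = 483 − 2(ps − 95) = 673 - 2ps. Setting this equal to supply: 673 - 2ps = -393 + 3ps, so ps = 213.2.
Buyers pay pb = 213.2 − 95 = 118.2; q' = -393 + 3·213.2 = 246.6.
The subsidy expands output by 246.6 − 132.6 = 114 past the efficient level; on those units the gap between marginal cost and willingness to pay runs from 0 up to 95.
DWL = ½ × 95 × 114 = 5415.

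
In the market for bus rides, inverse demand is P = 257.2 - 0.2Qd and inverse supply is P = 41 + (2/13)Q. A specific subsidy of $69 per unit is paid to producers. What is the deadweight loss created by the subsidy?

Pre-subsidy: 257.2 - 0.2Q = 41 + (2/13)Q gives Q* = 611 and P* = 135.
With the subsidy, sellers receive Ps = Pb + 69 for each unit, where Pb is the price buyers pay.
On the curves, Pb = 257.2 - 0.2Q and Ps = 41 + (2/13)Q; the wedge Ps − Pb = 69 gives 41 + (2/13)Q − (257.2 - 0.2Q) = 69, so Q' = 806.
Then Pb = 257.2 − 0.2·806 = 96 and Ps = 41 + (2/13)·806 = 165.
The subsidy expands output by 806 − 611 = 195 past the efficient level; on those units the gap between marginal cost and willingness to pay runs from 0 up to 69.
DWL = ½ × 69 × 195 = 6727.5.

Deadweight loss = $6727.5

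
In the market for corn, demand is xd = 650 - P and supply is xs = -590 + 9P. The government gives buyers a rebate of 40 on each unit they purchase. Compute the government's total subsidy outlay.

Pre-subsidy: 650 - P = -590 + 9P gives P* = 124, x* = 526.
With the rebate, buyers effectively pay Pb = Ps − 40, where Ps is the price sellers receive.
Demand in terms of Ps becomes xd = 650 − 1(Ps − 40) = 690 - Ps. Setting this equal to supply: 690 - Ps = -590 + 9Ps, so Ps = 128.
Buyers pay Pb = 128 − 40 = 88; x' = -590 + 9·128 = 562.
Government outlay = subsidy × quantity = 40 × 562 = 22480.

Government cost = 22480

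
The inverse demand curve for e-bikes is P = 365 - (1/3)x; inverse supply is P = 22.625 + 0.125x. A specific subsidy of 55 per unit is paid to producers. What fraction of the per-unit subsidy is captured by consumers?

Consumer share = 8/11

Pre-subsidy: 365 - (1/3)x = 22.625 + 0.125x gives x* = 747 and P* = 116.
With the subsidy, sellers receive Ps = Pb + 55 for each unit, where Pb is the price buyers pay.
On the curves, Pb = 365 - (1/3)x and Ps = 22.625 + 0.125x; the wedge Ps − Pb = 55 gives 22.625 + 0.125x − (365 - (1/3)x) = 55, so x' = 867.
Then Pb = 365 − (1/3)·867 = 76 and Ps = 22.625 + 0.125·867 = 131.
Buyers' price falls by P* − Pb = 116 − 76 = 40; sellers' price rises by Ps − P* = 131 − 116 = 15.
So consumers capture 40/55 = 8/11 of each unit of subsidy.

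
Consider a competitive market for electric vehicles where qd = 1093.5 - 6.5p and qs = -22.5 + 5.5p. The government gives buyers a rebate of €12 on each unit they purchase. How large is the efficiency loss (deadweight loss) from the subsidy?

Pre-subsidy: 1093.5 - 6.5p = -22.5 + 5.5p gives p* = 93, q* = 489.
With the rebate, buyers effectively pay pb = ps − 12, where ps is the price sellers receive.
Demand in terms of ps becomes qd = 1093.5 − 6.5(ps − 12) = 1171.5 - 6.5ps. Setting this equal to supply: 1171.5 - 6.5ps = -22.5 + 5.5ps, so ps = 99.5.
Buyers pay pb = 99.5 − 12 = 87.5; q' = -22.5 + 5.5·99.5 = 524.75.
The subsidy expands output by 524.75 − 489 = 35.75 past the efficient level; on those units the gap between marginal cost and willingness to pay runs from 0 up to 12.
DWL = ½ × 12 × 35.75 = 214.5.

Deadweight loss = €214.5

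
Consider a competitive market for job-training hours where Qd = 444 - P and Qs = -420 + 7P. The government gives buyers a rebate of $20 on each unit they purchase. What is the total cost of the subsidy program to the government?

Government cost = $7070

Pre-subsidy: 444 - P = -420 + 7P gives P* = 108, Q* = 336.
With the rebate, buyers effectively pay Pb = Ps − 20, where Ps is the price sellers receive.
Demand in terms of Ps becomes Qd = 444 − 1(Ps − 20) = 464 - Ps. Setting this equal to supply: 464 - Ps = -420 + 7Ps, so Ps = 110.5.
Buyers pay Pb = 110.5 − 20 = 90.5; Q' = -420 + 7·110.5 = 353.5.
Government outlay = subsidy × quantity = 20 × 353.5 = 7070.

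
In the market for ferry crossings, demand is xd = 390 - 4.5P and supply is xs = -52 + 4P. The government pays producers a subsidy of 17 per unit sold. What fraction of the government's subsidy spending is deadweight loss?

Pre-subsidy: 390 - 4.5P = -52 + 4P gives P* = 52, x* = 156.
With the subsidy, sellers receive Ps = Pb + 17 for each unit, where Pb is the price buyers pay.
Supply in terms of Pb becomes xs = -52 + 4(Pb + 17) = 16 + 4Pb. Setting this equal to demand: 390 - 4.5Pb = 16 + 4Pb, so Pb = 44.
Sellers receive Ps = 44 + 17 = 61; x' = 390 − 4.5·44 = 192.
ΔCS = ½(156 + 192)(52 − 44) = 1392; ΔPS = ½(156 + 192)(61 − 52) = 1566.
Government spending = 17 × 192 = 3264.
DWL = ½ × 17 × (192 − 156) = 306; fraction = 306 / 3264 = 0.09375.

DWL / government spending = 0.09375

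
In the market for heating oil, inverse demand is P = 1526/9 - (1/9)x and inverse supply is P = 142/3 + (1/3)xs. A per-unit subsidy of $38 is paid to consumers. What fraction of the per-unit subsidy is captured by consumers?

Consumer share = 0.25

Pre-subsidy: 1526/9 - (1/9)x = 142/3 + (1/3)x gives x* = 275 and P* = 139.
With the rebate, buyers effectively pay Pb = Ps − 38, where Ps is the price sellers receive.
On the curves, Pb = 1526/9 - (1/9)x and Ps = 142/3 + (1/3)x; the wedge Ps − Pb = 38 gives 142/3 + (1/3)x − (1526/9 - (1/9)x) = 38, so x' = 360.5.
Then Pb = 1526/9 − (1/9)·360.5 = 129.5 and Ps = 142/3 + (1/3)·360.5 = 167.5.
Buyers' price falls by P* − Pb = 139 − 129.5 = 9.5; sellers' price rises by Ps − P* = 167.5 − 139 = 28.5.
So consumers capture 9.5/38 = 0.25 of each unit of subsidy.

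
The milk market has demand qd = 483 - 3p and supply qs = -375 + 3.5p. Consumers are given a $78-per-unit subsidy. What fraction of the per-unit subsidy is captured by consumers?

Pre-subsidy: 483 - 3p = -375 + 3.5p gives p* = 132, q* = 87.
With the rebate, buyers effectively pay pb = ps − 78, where ps is the price sellers receive.
Demand in terms of ps becomes qd = 483 − 3(ps − 78) = 717 - 3ps. Setting this equal to supply: 717 - 3ps = -375 + 3.5ps, so ps = 168.
Buyers pay pb = 168 − 78 = 90; q' = -375 + 3.5·168 = 213.
Buyers' price falls by p* − pb = 132 − 90 = 42; sellers' price rises by ps − p* = 168 − 132 = 36.
So consumers capture 42/78 = 7/13 of each unit of subsidy.

Consumer share = 7/13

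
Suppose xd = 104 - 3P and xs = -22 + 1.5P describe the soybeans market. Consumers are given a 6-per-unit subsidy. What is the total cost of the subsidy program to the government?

Government cost = 156

Pre-subsidy: 104 - 3P = -22 + 1.5P gives P* = 28, x* = 20.
With the rebate, buyers effectively pay Pb = Ps − 6, where Ps is the price sellers receive.
Demand in terms of Ps becomes xd = 104 − 3(Ps − 6) = 122 - 3Ps. Setting this equal to supply: 122 - 3Ps = -22 + 1.5Ps, so Ps = 32.
Buyers pay Pb = 32 − 6 = 26; x' = -22 + 1.5·32 = 26.
Government outlay = subsidy × quantity = 6 × 26 = 156.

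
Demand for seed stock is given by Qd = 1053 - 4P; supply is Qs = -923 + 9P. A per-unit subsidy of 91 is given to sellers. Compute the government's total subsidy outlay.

Government cost = 63427

Pre-subsidy: 1053 - 4P = -923 + 9P gives P* = 152, Q* = 445.
With the subsidy, sellers receive Ps = Pb + 91 for each unit, where Pb is the price buyers pay.
Supply in terms of Pb becomes Qs = -923 + 9(Pb + 91) = -104 + 9Pb. Setting this equal to demand: 1053 - 4Pb = -104 + 9Pb, so Pb = 89.
Sellers receive Ps = 89 + 91 = 180; Q' = 1053 − 4·89 = 697.
Government outlay = subsidy × quantity = 91 × 697 = 63427.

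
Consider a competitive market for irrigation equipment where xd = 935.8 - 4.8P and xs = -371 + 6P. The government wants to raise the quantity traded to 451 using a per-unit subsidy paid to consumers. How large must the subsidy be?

At x = 451, invert demand for the buyer price: Pb = (935.8 − 451)/4.8 = 101; invert supply for the seller price: Ps = (451 − (-371))/6 = 137.
The subsidy must fill the gap: s = Ps − Pb = 137 − 101 = 36.

Required subsidy s = 36 per unit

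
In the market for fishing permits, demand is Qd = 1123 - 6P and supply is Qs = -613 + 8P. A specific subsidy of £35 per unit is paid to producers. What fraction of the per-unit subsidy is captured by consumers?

Pre-subsidy: 1123 - 6P = -613 + 8P gives P* = 124, Q* = 379.
With the subsidy, sellers receive Ps = Pb + 35 for each unit, where Pb is the price buyers pay.
Supply in terms of Pb becomes Qs = -613 + 8(Pb + 35) = -333 + 8Pb. Setting this equal to demand: 1123 - 6Pb = -333 + 8Pb, so Pb = 104.
Sellers receive Ps = 104 + 35 = 139; Q' = 1123 − 6·104 = 499.
Buyers' price falls by P* − Pb = 124 − 104 = 20; sellers' price rises by Ps − P* = 139 − 124 = 15.
So consumers capture 20/35 = 4/7 of each unit of subsidy.

Consumer share = 4/7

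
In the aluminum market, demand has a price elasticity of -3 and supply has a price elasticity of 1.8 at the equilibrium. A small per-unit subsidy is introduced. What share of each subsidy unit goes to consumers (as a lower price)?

Consumer share = 0.375

For a small subsidy around the equilibrium, the benefit split depends on the relative slopes, which at a point are proportional to the elasticities.
Buyer share = εs/(εs + |εd|) = 1.8/(1.8 + 3) = 0.375; seller share = |εd|/(εs + |εd|) = 0.625.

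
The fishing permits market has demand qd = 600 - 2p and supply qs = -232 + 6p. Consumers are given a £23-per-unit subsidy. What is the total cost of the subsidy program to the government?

Government cost = £9809.5

Pre-subsidy: 600 - 2p = -232 + 6p gives p* = 104, q* = 392.
With the rebate, buyers effectively pay pb = ps − 23, where ps is the price sellers receive.
Demand in terms of ps becomes qd = 600 − 2(ps − 23) = 646 - 2ps. Setting this equal to supply: 646 - 2ps = -232 + 6ps, so ps = 109.75.
Buyers pay pb = 109.75 − 23 = 86.75; q' = -232 + 6·109.75 = 426.5.
Government outlay = subsidy × quantity = 23 × 426.5 = 9809.5.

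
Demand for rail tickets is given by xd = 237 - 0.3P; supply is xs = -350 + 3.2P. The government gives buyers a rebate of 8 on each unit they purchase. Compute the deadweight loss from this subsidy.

Deadweight loss = 1536/175

Pre-subsidy: 237 - 0.3P = -350 + 3.2P gives P* = 1174/7, x* = 6534/35.
With the rebate, buyers effectively pay Pb = Ps − 8, where Ps is the price sellers receive.
Demand in terms of Ps becomes xd = 237 − 0.3(Ps − 8) = 239.4 - 0.3Ps. Setting this equal to supply: 239.4 - 0.3Ps = -350 + 3.2Ps, so Ps = 168.4.
Buyers pay Pb = 168.4 − 8 = 160.4; x' = -350 + 3.2·168.4 = 188.88.
The subsidy expands output by 188.88 − 6534/35 = 384/175 past the efficient level; on those units the gap between marginal cost and willingness to pay runs from 0 up to 8.
DWL = ½ × 8 × 384/175 = 1536/175.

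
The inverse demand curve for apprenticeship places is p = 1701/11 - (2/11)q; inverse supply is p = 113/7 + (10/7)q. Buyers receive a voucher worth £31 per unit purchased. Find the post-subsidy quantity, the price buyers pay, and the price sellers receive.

Pre-subsidy: 1701/11 - (2/11)q = 113/7 + (10/7)q gives q* = 86 and p* = 139.
With the rebate, buyers effectively pay pb = ps − 31, where ps is the price sellers receive.
On the curves, pb = 1701/11 - (2/11)q and ps = 113/7 + (10/7)q; the wedge ps − pb = 31 gives 113/7 + (10/7)q − (1701/11 - (2/11)q) = 31, so q' = 105.25.
Then pb = 1701/11 − (2/11)·105.25 = 135.5 and ps = 113/7 + (10/7)·105.25 = 166.5.

q' = 105.25; buyers pay £135.5; sellers receive £166.5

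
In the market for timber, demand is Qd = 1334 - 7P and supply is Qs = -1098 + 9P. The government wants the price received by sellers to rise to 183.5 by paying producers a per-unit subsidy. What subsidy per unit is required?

At a seller price of 183.5, quantity supplied is -1098 + 9·183.5 = 553.5.
Buyers absorb 553.5 only when they pay Pb with 1334 − 7·Pb = 553.5, i.e. Pb = 111.5.
s = Ps − Pb = 183.5 − 111.5 = 72.

Required subsidy s = 72 per unit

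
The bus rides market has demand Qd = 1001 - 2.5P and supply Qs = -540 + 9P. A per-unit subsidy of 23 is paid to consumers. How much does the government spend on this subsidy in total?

Government cost = 16353

Pre-subsidy: 1001 - 2.5P = -540 + 9P gives P* = 134, Q* = 666.
With the rebate, buyers effectively pay Pb = Ps − 23, where Ps is the price sellers receive.
Demand in terms of Ps becomes Qd = 1001 − 2.5(Ps − 23) = 1058.5 - 2.5Ps. Setting this equal to supply: 1058.5 - 2.5Ps = -540 + 9Ps, so Ps = 139.
Buyers pay Pb = 139 − 23 = 116; Q' = -540 + 9·139 = 711.
Government outlay = subsidy × quantity = 23 × 711 = 16353.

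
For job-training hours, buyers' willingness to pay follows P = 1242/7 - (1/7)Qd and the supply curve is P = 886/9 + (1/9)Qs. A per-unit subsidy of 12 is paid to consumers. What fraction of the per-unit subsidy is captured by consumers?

Consumer share = 0.5625

Pre-subsidy: 1242/7 - (1/7)Q = 886/9 + (1/9)Q gives Q* = 311 and P* = 133.
With the rebate, buyers effectively pay Pb = Ps − 12, where Ps is the price sellers receive.
On the curves, Pb = 1242/7 - (1/7)Q and Ps = 886/9 + (1/9)Q; the wedge Ps − Pb = 12 gives 886/9 + (1/9)Q − (1242/7 - (1/7)Q) = 12, so Q' = 358.25.
Then Pb = 1242/7 − (1/7)·358.25 = 126.25 and Ps = 886/9 + (1/9)·358.25 = 138.25.
Buyers' price falls by P* − Pb = 133 − 126.25 = 6.75; sellers' price rises by Ps − P* = 138.25 − 133 = 5.25.
So consumers capture 6.75/12 = 0.5625 of each unit of subsidy.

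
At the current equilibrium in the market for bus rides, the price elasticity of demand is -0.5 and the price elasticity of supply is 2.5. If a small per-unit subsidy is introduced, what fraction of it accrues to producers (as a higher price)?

For a small subsidy around the equilibrium, the benefit split depends on the relative slopes, which at a point are proportional to the elasticities.
Buyer share = εs/(εs + |εd|) = 2.5/(2.5 + 0.5) = 5/6; seller share = |εd|/(εs + |εd|) = 1/6.
So producers capture 1/6 of the subsidy.

Producer share = 1/6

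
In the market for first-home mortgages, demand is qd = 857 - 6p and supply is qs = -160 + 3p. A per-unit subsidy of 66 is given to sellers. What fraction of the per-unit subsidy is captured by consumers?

Pre-subsidy: 857 - 6p = -160 + 3p gives p* = 113, q* = 179.
With the subsidy, sellers receive ps = pb + 66 for each unit, where pb is the price buyers pay.
Supply in terms of pb becomes qs = -160 + 3(pb + 66) = 38 + 3pb. Setting this equal to demand: 857 - 6pb = 38 + 3pb, so pb = 91.
Sellers receive ps = 91 + 66 = 157; q' = 857 − 6·91 = 311.
Buyers' price falls by p* − pb = 113 − 91 = 22; sellers' price rises by ps − p* = 157 − 113 = 44.
So consumers capture 22/66 = 1/3 of each unit of subsidy.

Consumer share = 1/3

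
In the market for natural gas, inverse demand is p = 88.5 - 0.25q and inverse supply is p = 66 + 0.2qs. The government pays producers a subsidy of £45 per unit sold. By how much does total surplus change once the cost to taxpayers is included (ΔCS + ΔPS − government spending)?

Net change in total surplus = -£2250

Pre-subsidy: 88.5 - 0.25q = 66 + 0.2q gives q* = 50 and p* = 76.
With the subsidy, sellers receive ps = pb + 45 for each unit, where pb is the price buyers pay.
On the curves, pb = 88.5 - 0.25q and ps = 66 + 0.2q; the wedge ps − pb = 45 gives 66 + 0.2q − (88.5 - 0.25q) = 45, so q' = 150.
Then pb = 88.5 − 0.25·150 = 51 and ps = 66 + 0.2·150 = 96.
ΔCS = ½(50 + 150)(76 − 51) = 2500; ΔPS = ½(50 + 150)(96 − 76) = 2000.
Government spending = 45 × 150 = 6750.
Net change = 2500 + 2000 − 6750 = -2250. The loss equals the DWL triangle ½·45·100.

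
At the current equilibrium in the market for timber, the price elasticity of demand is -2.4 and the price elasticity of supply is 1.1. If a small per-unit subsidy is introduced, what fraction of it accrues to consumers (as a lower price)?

For a small subsidy around the equilibrium, the benefit split depends on the relative slopes, which at a point are proportional to the elasticities.
Buyer share = εs/(εs + |εd|) = 1.1/(1.1 + 2.4) = 11/35; seller share = |εd|/(εs + |εd|) = 24/35.

Consumer share = 11/35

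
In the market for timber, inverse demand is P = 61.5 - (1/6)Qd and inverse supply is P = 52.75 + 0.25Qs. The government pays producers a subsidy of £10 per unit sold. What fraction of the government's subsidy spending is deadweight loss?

Pre-subsidy: 61.5 - (1/6)Q = 52.75 + 0.25Q gives Q* = 21 and P* = 58.
With the subsidy, sellers receive Ps = Pb + 10 for each unit, where Pb is the price buyers pay.
On the curves, Pb = 61.5 - (1/6)Q and Ps = 52.75 + 0.25Q; the wedge Ps − Pb = 10 gives 52.75 + 0.25Q − (61.5 - (1/6)Q) = 10, so Q' = 45.
Then Pb = 61.5 − (1/6)·45 = 54 and Ps = 52.75 + 0.25·45 = 64.
ΔCS = ½(21 + 45)(58 − 54) = 132; ΔPS = ½(21 + 45)(64 − 58) = 198.
Government spending = 10 × 45 = 450.
DWL = ½ × 10 × (45 − 21) = 120; fraction = 120 / 450 = 4/15.

DWL / government spending = 4/15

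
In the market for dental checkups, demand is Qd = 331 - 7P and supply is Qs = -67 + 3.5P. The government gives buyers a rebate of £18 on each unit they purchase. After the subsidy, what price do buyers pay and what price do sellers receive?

Buyers pay 670/21; sellers receive 1048/21

Pre-subsidy: 331 - 7P = -67 + 3.5P gives P* = 796/21, Q* = 197/3.
With the rebate, buyers effectively pay Pb = Ps − 18, where Ps is the price sellers receive.
Demand in terms of Ps becomes Qd = 331 − 7(Ps − 18) = 457 - 7Ps. Setting this equal to supply: 457 - 7Ps = -67 + 3.5Ps, so Ps = 1048/21.
Buyers pay Pb = 1048/21 − 18 = 670/21; Q' = -67 + 3.5·(1048/21) = 323/3.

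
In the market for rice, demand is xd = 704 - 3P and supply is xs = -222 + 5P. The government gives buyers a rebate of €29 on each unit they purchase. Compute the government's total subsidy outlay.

Pre-subsidy: 704 - 3P = -222 + 5P gives P* = 115.75, x* = 356.75.
With the rebate, buyers effectively pay Pb = Ps − 29, where Ps is the price sellers receive.
Demand in terms of Ps becomes xd = 704 − 3(Ps − 29) = 791 - 3Ps. Setting this equal to supply: 791 - 3Ps = -222 + 5Ps, so Ps = 126.625.
Buyers pay Pb = 126.625 − 29 = 97.625; x' = -222 + 5·126.625 = 411.125.
Government outlay = subsidy × quantity = 29 × 411.125 = 11922.625.

Government cost = €11922.625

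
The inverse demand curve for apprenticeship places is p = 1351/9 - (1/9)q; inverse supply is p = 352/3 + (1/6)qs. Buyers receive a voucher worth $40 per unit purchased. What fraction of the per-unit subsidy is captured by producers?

Producer share = 0.6

Pre-subsidy: 1351/9 - (1/9)q = 352/3 + (1/6)q gives q* = 118 and p* = 137.
With the rebate, buyers effectively pay pb = ps − 40, where ps is the price sellers receive.
On the curves, pb = 1351/9 - (1/9)q and ps = 352/3 + (1/6)q; the wedge ps − pb = 40 gives 352/3 + (1/6)q − (1351/9 - (1/9)q) = 40, so q' = 262.
Then pb = 1351/9 − (1/9)·262 = 121 and ps = 352/3 + (1/6)·262 = 161.
Buyers' price falls by p* − pb = 137 − 121 = 16; sellers' price rises by ps − p* = 161 − 137 = 24.
So producers capture 24/40 = 0.6 of each unit of subsidy.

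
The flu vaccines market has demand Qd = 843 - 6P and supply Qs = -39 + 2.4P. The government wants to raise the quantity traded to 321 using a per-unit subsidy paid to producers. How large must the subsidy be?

Required subsidy s = 63 per unit

At Q = 321, invert demand for the buyer price: Pb = (843 − 321)/6 = 87; invert supply for the seller price: Ps = (321 − (-39))/2.4 = 150.
The subsidy must fill the gap: s = Ps − Pb = 150 − 87 = 63.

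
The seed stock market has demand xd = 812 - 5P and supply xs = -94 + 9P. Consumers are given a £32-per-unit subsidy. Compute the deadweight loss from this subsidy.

Deadweight loss = 11520/7

Pre-subsidy: 812 - 5P = -94 + 9P gives P* = 453/7, x* = 3419/7.
With the rebate, buyers effectively pay Pb = Ps − 32, where Ps is the price sellers receive.
Demand in terms of Ps becomes xd = 812 − 5(Ps − 32) = 972 - 5Ps. Setting this equal to supply: 972 - 5Ps = -94 + 9Ps, so Ps = 533/7.
Buyers pay Pb = 533/7 − 32 = 309/7; x' = -94 + 9·(533/7) = 4139/7.
The subsidy expands output by 4139/7 − 3419/7 = 720/7 past the efficient level; on those units the gap between marginal cost and willingness to pay runs from 0 up to 32.
DWL = ½ × 32 × 720/7 = 11520/7.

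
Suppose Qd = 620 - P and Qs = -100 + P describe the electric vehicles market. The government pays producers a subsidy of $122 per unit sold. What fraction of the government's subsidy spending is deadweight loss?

Pre-subsidy: 620 - P = -100 + P gives P* = 360, Q* = 260.
With the subsidy, sellers receive Ps = Pb + 122 for each unit, where Pb is the price buyers pay.
Supply in terms of Pb becomes Qs = -100 + 1(Pb + 122) = 22 + Pb. Setting this equal to demand: 620 - Pb = 22 + Pb, so Pb = 299.
Sellers receive Ps = 299 + 122 = 421; Q' = 620 − 1·299 = 321.
ΔCS = ½(260 + 321)(360 − 299) = 17720.5; ΔPS = ½(260 + 321)(421 − 360) = 17720.5.
Government spending = 122 × 321 = 39162.
DWL = ½ × 122 × (321 − 260) = 3721; fraction = 3721 / 39162 = 61/642.

DWL / government spending = 61/642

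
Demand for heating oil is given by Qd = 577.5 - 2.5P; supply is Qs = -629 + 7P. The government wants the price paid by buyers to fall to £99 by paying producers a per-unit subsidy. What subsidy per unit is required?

At a buyer price of 99, quantity demanded is 577.5 − 2.5·99 = 330.
Sellers supply 330 only when they receive Ps with -629 + 7·Ps = 330, i.e. Ps = 137.
s = Ps − Pb = 137 − 99 = 38.

Required subsidy s = £38 per unit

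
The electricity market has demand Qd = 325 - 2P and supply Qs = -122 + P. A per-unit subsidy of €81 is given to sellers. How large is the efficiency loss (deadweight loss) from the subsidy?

Deadweight loss = €2187

Pre-subsidy: 325 - 2P = -122 + P gives P* = 149, Q* = 27.
With the subsidy, sellers receive Ps = Pb + 81 for each unit, where Pb is the price buyers pay.
Supply in terms of Pb becomes Qs = -122 + 1(Pb + 81) = -41 + Pb. Setting this equal to demand: 325 - 2Pb = -41 + Pb, so Pb = 122.
Sellers receive Ps = 122 + 81 = 203; Q' = 325 − 2·122 = 81.
The subsidy expands output by 81 − 27 = 54 past the efficient level; on those units the gap between marginal cost and willingness to pay runs from 0 up to 81.
DWL = ½ × 81 × 54 = 2187.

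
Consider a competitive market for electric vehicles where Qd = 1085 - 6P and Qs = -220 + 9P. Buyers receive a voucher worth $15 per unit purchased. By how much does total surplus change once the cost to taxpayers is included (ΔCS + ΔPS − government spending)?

Pre-subsidy: 1085 - 6P = -220 + 9P gives P* = 87, Q* = 563.
With the rebate, buyers effectively pay Pb = Ps − 15, where Ps is the price sellers receive.
Demand in terms of Ps becomes Qd = 1085 − 6(Ps − 15) = 1175 - 6Ps. Setting this equal to supply: 1175 - 6Ps = -220 + 9Ps, so Ps = 93.
Buyers pay Pb = 93 − 15 = 78; Q' = -220 + 9·93 = 617.
ΔCS = ½(563 + 617)(87 − 78) = 5310; ΔPS = ½(563 + 617)(93 − 87) = 3540.
Government spending = 15 × 617 = 9255.
Net change = 5310 + 3540 − 9255 = -405. The loss equals the DWL triangle ½·15·54.

Net change in total surplus = -$405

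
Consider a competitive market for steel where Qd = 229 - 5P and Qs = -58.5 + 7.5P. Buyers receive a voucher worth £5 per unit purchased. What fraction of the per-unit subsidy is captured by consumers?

Consumer share = 0.6

Pre-subsidy: 229 - 5P = -58.5 + 7.5P gives P* = 23, Q* = 114.
With the rebate, buyers effectively pay Pb = Ps − 5, where Ps is the price sellers receive.
Demand in terms of Ps becomes Qd = 229 − 5(Ps − 5) = 254 - 5Ps. Setting this equal to supply: 254 - 5Ps = -58.5 + 7.5Ps, so Ps = 25.
Buyers pay Pb = 25 − 5 = 20; Q' = -58.5 + 7.5·25 = 129.
Buyers' price falls by P* − Pb = 23 − 20 = 3; sellers' price rises by Ps − P* = 25 − 23 = 2.
So consumers capture 3/5 = 0.6 of each unit of subsidy.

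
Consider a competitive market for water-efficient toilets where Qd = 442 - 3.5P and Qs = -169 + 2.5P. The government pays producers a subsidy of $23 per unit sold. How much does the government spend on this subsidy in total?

Pre-subsidy: 442 - 3.5P = -169 + 2.5P gives P* = 611/6, Q* = 1027/12.
With the subsidy, sellers receive Ps = Pb + 23 for each unit, where Pb is the price buyers pay.
Supply in terms of Pb becomes Qs = -169 + 2.5(Pb + 23) = -111.5 + 2.5Pb. Setting this equal to demand: 442 - 3.5Pb = -111.5 + 2.5Pb, so Pb = 92.25.
Sellers receive Ps = 92.25 + 23 = 115.25; Q' = 442 − 3.5·92.25 = 119.125.
Government outlay = subsidy × quantity = 23 × 119.125 = 2739.875.

Government cost = $2739.875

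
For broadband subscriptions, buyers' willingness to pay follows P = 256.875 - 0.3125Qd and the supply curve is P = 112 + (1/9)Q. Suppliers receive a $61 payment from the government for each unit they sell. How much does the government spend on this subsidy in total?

Pre-subsidy: 256.875 - 0.3125Q = 112 + (1/9)Q gives Q* = 342 and P* = 150.
With the subsidy, sellers receive Ps = Pb + 61 for each unit, where Pb is the price buyers pay.
On the curves, Pb = 256.875 - 0.3125Q and Ps = 112 + (1/9)Q; the wedge Ps − Pb = 61 gives 112 + (1/9)Q − (256.875 - 0.3125Q) = 61, so Q' = 486.
Then Pb = 256.875 − 0.3125·486 = 105 and Ps = 112 + (1/9)·486 = 166.
Government outlay = subsidy × quantity = 61 × 486 = 29646.

Government cost = $29646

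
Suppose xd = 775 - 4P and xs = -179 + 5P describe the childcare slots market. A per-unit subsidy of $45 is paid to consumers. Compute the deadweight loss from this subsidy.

Deadweight loss = $2250

Pre-subsidy: 775 - 4P = -179 + 5P gives P* = 106, x* = 351.
With the rebate, buyers effectively pay Pb = Ps − 45, where Ps is the price sellers receive.
Demand in terms of Ps becomes xd = 775 − 4(Ps − 45) = 955 - 4Ps. Setting this equal to supply: 955 - 4Ps = -179 + 5Ps, so Ps = 126.
Buyers pay Pb = 126 − 45 = 81; x' = -179 + 5·126 = 451.
The subsidy expands output by 451 − 351 = 100 past the efficient level; on those units the gap between marginal cost and willingness to pay runs from 0 up to 45.
DWL = ½ × 45 × 100 = 2250.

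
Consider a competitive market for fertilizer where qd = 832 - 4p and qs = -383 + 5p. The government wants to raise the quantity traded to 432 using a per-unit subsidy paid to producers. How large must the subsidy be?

Required subsidy s = 63 per unit

At q = 432, invert demand for the buyer price: pb = (832 − 432)/4 = 100; invert supply for the seller price: ps = (432 − (-383))/5 = 163.
The subsidy must fill the gap: s = ps − pb = 163 − 100 = 63.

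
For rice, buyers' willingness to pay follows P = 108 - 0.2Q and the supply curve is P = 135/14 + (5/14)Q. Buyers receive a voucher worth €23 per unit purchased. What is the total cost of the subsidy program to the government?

Government cost = 195385/39

Pre-subsidy: 108 - 0.2Q = 135/14 + (5/14)Q gives Q* = 2295/13 and P* = 945/13.
With the rebate, buyers effectively pay Pb = Ps − 23, where Ps is the price sellers receive.
On the curves, Pb = 108 - 0.2Q and Ps = 135/14 + (5/14)Q; the wedge Ps − Pb = 23 gives 135/14 + (5/14)Q − (108 - 0.2Q) = 23, so Q' = 8495/39.
Then Pb = 108 − 0.2·(8495/39) = 2513/39 and Ps = 135/14 + (5/14)·(8495/39) = 3410/39.
Government outlay = subsidy × quantity = 23 × 8495/39 = 195385/39.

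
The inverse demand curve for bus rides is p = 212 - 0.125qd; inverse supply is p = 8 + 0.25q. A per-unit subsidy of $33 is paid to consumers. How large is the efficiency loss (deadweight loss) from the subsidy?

Deadweight loss = $1452

Pre-subsidy: 212 - 0.125q = 8 + 0.25q gives q* = 544 and p* = 144.
With the rebate, buyers effectively pay pb = ps − 33, where ps is the price sellers receive.
On the curves, pb = 212 - 0.125q and ps = 8 + 0.25q; the wedge ps − pb = 33 gives 8 + 0.25q − (212 - 0.125q) = 33, so q' = 632.
Then pb = 212 − 0.125·632 = 133 and ps = 8 + 0.25·632 = 166.
The subsidy expands output by 632 − 544 = 88 past the efficient level; on those units the gap between marginal cost and willingness to pay runs from 0 up to 33.
DWL = ½ × 33 × 88 = 1452.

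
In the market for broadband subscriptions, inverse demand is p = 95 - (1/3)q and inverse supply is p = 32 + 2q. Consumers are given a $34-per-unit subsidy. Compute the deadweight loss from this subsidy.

Pre-subsidy: 95 - (1/3)q = 32 + 2q gives q* = 27 and p* = 86.
With the rebate, buyers effectively pay pb = ps − 34, where ps is the price sellers receive.
On the curves, pb = 95 - (1/3)q and ps = 32 + 2q; the wedge ps − pb = 34 gives 32 + 2q − (95 - (1/3)q) = 34, so q' = 291/7.
Then pb = 95 − (1/3)·(291/7) = 568/7 and ps = 32 + 2·(291/7) = 806/7.
The subsidy expands output by 291/7 − 27 = 102/7 past the efficient level; on those units the gap between marginal cost and willingness to pay runs from 0 up to 34.
DWL = ½ × 34 × 102/7 = 1734/7.

Deadweight loss = 1734/7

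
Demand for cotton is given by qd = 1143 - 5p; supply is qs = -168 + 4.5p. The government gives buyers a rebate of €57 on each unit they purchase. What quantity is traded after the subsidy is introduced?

Pre-subsidy: 1143 - 5p = -168 + 4.5p gives p* = 138, q* = 453.
With the rebate, buyers effectively pay pb = ps − 57, where ps is the price sellers receive.
Demand in terms of ps becomes qd = 1143 − 5(ps − 57) = 1428 - 5ps. Setting this equal to supply: 1428 - 5ps = -168 + 4.5ps, so ps = 168.
Buyers pay pb = 168 − 57 = 111; q' = -168 + 4.5·168 = 588.

q' = 588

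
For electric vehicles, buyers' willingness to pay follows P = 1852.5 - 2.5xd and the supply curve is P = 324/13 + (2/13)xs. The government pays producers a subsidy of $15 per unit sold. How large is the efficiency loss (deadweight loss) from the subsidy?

Deadweight loss = 975/23

Pre-subsidy: 1852.5 - 2.5x = 324/13 + (2/13)x gives x* = 15839/23 and P* = 3010/23.
With the subsidy, sellers receive Ps = Pb + 15 for each unit, where Pb is the price buyers pay.
On the curves, Pb = 1852.5 - 2.5x and Ps = 324/13 + (2/13)x; the wedge Ps − Pb = 15 gives 324/13 + (2/13)x − (1852.5 - 2.5x) = 15, so x' = 15969/23.
Then Pb = 1852.5 − 2.5·(15969/23) = 2685/23 and Ps = 324/13 + (2/13)·(15969/23) = 3030/23.
The subsidy expands output by 15969/23 − 15839/23 = 130/23 past the efficient level; on those units the gap between marginal cost and willingness to pay runs from 0 up to 15.
DWL = ½ × 15 × 130/23 = 975/23.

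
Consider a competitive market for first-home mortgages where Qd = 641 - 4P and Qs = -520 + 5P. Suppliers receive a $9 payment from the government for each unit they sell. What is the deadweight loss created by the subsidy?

Deadweight loss = $90

Pre-subsidy: 641 - 4P = -520 + 5P gives P* = 129, Q* = 125.
With the subsidy, sellers receive Ps = Pb + 9 for each unit, where Pb is the price buyers pay.
Supply in terms of Pb becomes Qs = -520 + 5(Pb + 9) = -475 + 5Pb. Setting this equal to demand: 641 - 4Pb = -475 + 5Pb, so Pb = 124.
Sellers receive Ps = 124 + 9 = 133; Q' = 641 − 4·124 = 145.
The subsidy expands output by 145 − 125 = 20 past the efficient level; on those units the gap between marginal cost and willingness to pay runs from 0 up to 9.
DWL = ½ × 9 × 20 = 90.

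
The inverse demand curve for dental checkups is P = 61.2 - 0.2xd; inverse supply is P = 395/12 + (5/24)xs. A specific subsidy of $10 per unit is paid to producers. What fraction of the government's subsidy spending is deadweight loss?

Pre-subsidy: 61.2 - 0.2x = 395/12 + (5/24)x gives x* = 3394/49 and P* = 2320/49.
With the subsidy, sellers receive Ps = Pb + 10 for each unit, where Pb is the price buyers pay.
On the curves, Pb = 61.2 - 0.2x and Ps = 395/12 + (5/24)x; the wedge Ps − Pb = 10 gives 395/12 + (5/24)x − (61.2 - 0.2x) = 10, so x' = 4594/49.
Then Pb = 61.2 − 0.2·(4594/49) = 2080/49 and Ps = 395/12 + (5/24)·(4594/49) = 2570/49.
ΔCS = ½(3394/49 + 4594/49)(2320/49 − 2080/49) = 958560/2401; ΔPS = ½(3394/49 + 4594/49)(2570/49 − 2320/49) = 998500/2401.
Government spending = 10 × 4594/49 = 45940/49.
DWL = ½ × 10 × (4594/49 − 3394/49) = 6000/49; fraction = (6000/49) / (45940/49) = 300/2297.

DWL / government spending = 300/2297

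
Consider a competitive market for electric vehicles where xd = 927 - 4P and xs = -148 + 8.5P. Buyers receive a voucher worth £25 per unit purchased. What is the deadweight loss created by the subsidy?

Pre-subsidy: 927 - 4P = -148 + 8.5P gives P* = 86, x* = 583.
With the rebate, buyers effectively pay Pb = Ps − 25, where Ps is the price sellers receive.
Demand in terms of Ps becomes xd = 927 − 4(Ps − 25) = 1027 - 4Ps. Setting this equal to supply: 1027 - 4Ps = -148 + 8.5Ps, so Ps = 94.
Buyers pay Pb = 94 − 25 = 69; x' = -148 + 8.5·94 = 651.
The subsidy expands output by 651 − 583 = 68 past the efficient level; on those units the gap between marginal cost and willingness to pay runs from 0 up to 25.
DWL = ½ × 25 × 68 = 850.

Deadweight loss = £850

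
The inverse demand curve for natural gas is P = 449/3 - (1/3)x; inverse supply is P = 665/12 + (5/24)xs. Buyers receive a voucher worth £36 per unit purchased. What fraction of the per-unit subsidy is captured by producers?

Pre-subsidy: 449/3 - (1/3)x = 665/12 + (5/24)x gives x* = 174 and P* = 275/3.
With the rebate, buyers effectively pay Pb = Ps − 36, where Ps is the price sellers receive.
On the curves, Pb = 449/3 - (1/3)x and Ps = 665/12 + (5/24)x; the wedge Ps − Pb = 36 gives 665/12 + (5/24)x − (449/3 - (1/3)x) = 36, so x' = 3126/13.
Then Pb = 449/3 − (1/3)·(3126/13) = 2711/39 and Ps = 665/12 + (5/24)·(3126/13) = 4115/39.
Buyers' price falls by P* − Pb = 275/3 − 2711/39 = 288/13; sellers' price rises by Ps − P* = 4115/39 − 275/3 = 180/13.
So producers capture (180/13)/36 = 5/13 of each unit of subsidy.

Producer share = 5/13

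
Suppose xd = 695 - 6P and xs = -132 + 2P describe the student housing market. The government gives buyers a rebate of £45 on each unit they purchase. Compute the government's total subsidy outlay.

Government cost = £6401.25

Pre-subsidy: 695 - 6P = -132 + 2P gives P* = 103.375, x* = 74.75.
With the rebate, buyers effectively pay Pb = Ps − 45, where Ps is the price sellers receive.
Demand in terms of Ps becomes xd = 695 − 6(Ps − 45) = 965 - 6Ps. Setting this equal to supply: 965 - 6Ps = -132 + 2Ps, so Ps = 137.125.
Buyers pay Pb = 137.125 − 45 = 92.125; x' = -132 + 2·137.125 = 142.25.
Government outlay = subsidy × quantity = 45 × 142.25 = 6401.25.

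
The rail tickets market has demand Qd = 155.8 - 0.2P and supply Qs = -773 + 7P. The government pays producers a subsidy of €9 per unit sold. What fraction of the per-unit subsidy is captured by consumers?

Consumer share = 35/36

Pre-subsidy: 155.8 - 0.2P = -773 + 7P gives P* = 129, Q* = 130.
With the subsidy, sellers receive Ps = Pb + 9 for each unit, where Pb is the price buyers pay.
Supply in terms of Pb becomes Qs = -773 + 7(Pb + 9) = -710 + 7Pb. Setting this equal to demand: 155.8 - 0.2Pb = -710 + 7Pb, so Pb = 120.25.
Sellers receive Ps = 120.25 + 9 = 129.25; Q' = 155.8 − 0.2·120.25 = 131.75.
Buyers' price falls by P* − Pb = 129 − 120.25 = 8.75; sellers' price rises by Ps − P* = 129.25 − 129 = 0.25.
So consumers capture 8.75/9 = 35/36 of each unit of subsidy.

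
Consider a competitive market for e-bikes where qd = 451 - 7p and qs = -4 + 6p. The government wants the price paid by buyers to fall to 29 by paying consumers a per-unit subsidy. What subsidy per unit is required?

Required subsidy s = 13 per unit

At a buyer price of 29, quantity demanded is 451 − 7·29 = 248.
Sellers supply 248 only when they receive ps with -4 + 6·ps = 248, i.e. ps = 42.
s = ps − pb = 42 − 29 = 13.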